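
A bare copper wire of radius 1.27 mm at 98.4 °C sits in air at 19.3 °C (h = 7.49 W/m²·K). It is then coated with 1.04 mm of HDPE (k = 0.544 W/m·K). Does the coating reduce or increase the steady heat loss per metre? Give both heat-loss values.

increases: 4.73 → 8.44 W/m

Critical radius for a cylinder: r_cr = k/h = 0.0726 m = 7.26 cm.
Outer radius after coating: r₂ = 0.00127 + 0.00104 = 0.00231 m.
Since r₁ < r_cr and r₂ ≤ r_cr, the coating moves toward the maximum at r_cr — heat loss rises.
Bare: R = 1/(2πr₁h) = 16.73 m·K/W; Q = 79.1/16.73 = 4.73 W/m.
Coated: R = R_cond + R_conv = 9.374 m·K/W; Q = 79.1/9.374 = 8.44 W/m.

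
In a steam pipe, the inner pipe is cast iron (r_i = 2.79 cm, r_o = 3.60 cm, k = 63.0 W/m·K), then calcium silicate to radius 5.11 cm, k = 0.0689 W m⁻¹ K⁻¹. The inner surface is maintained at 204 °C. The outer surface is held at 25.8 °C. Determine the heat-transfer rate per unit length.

Q' = 220 W/m

Series thermal resistances, inner to outer:
  R'_cast iron = ln(0.0360/0.0279)/(2πk) = 0.2549/(2π·63.0) = 6.439×10^-4 m·K/W
  R'_calcium silicate = ln(0.0511/0.0360)/(2πk) = 0.3503/(2π·0.0689) = 0.8091 m·K/W
ΣR = 6.439×10^-4 + 0.8091 = 0.8097 m·K/W
Q' = ΔT/ΣR = (204 °C − 25.8 °C)/0.8097 = 220 W/m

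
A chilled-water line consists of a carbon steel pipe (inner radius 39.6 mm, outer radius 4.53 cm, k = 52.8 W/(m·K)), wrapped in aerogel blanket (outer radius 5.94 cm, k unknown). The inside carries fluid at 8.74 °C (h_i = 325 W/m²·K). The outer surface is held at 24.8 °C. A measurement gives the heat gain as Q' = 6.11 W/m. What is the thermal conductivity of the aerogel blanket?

k = 0.0165 W/m·K

ΣR = ΔT/Q' = |8.74 − 24.8|/6.11 = 2.628 m·K/W
Known resistances:
  R'_conv,in = 1/(2πr h) = 1/(2π·0.0396·325) = 0.01237 m·K/W
  R'_carbon steel = ln(0.0453/0.0396)/(2πk) = 0.1345/(2π·52.8) = 4.054×10^-4 m·K/W
R_aerogel blanket = ΣR − ΣR_known = 2.628 − 0.01278 = 2.615 m·K/W
ln(r₂/r₁)/(2πk) = 2.615 ⇒ k = 0.2710/(2π·2.615) = 0.0165 W/m·K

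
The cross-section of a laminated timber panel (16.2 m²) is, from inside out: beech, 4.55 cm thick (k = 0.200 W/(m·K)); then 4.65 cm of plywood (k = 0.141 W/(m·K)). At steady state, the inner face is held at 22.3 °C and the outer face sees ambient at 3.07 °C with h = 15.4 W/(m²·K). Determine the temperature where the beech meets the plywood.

Series thermal resistances, inner to outer:
  R_beech = L/(kA) = 0.0455/(0.200·16.2) = 0.01404 K/W
  R_plywood = L/(kA) = 0.0465/(0.141·16.2) = 0.02036 K/W
  R_conv,out = 1/(hA) = 1/(15.4·16.2) = 0.004008 K/W
ΣR = 0.01404 + 0.02036 + 0.004008 = 0.03841 K/W
Q = ΔT/ΣR = (22.3 °C − 3.07 °C)/0.03841 = 500.7 W
From the inner boundary to the beech/plywood interface, ΣR_partial = 0.01404 K/W.
T_interface = T_in − Q·ΣR_partial = 22.3 °C − (500.7)(0.01404) = 15.3 °C

T = 15.3 °C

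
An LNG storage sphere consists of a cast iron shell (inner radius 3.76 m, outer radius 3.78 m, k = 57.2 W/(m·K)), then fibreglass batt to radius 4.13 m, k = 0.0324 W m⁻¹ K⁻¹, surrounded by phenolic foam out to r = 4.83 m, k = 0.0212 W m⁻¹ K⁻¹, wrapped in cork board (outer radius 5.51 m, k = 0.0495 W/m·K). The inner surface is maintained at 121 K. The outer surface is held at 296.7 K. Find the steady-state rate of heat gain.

Q = 771 W

Series thermal resistances, inner to outer:
  R_cast iron = (1/3.76 − 1/3.78)/(4πk) = 0.001407/(4π·57.2) = 1.958×10^-6 K/W
  R_fibreglass batt = (1/3.78 − 1/4.13)/(4πk) = 0.02242/(4π·0.0324) = 0.05506 K/W
  R_phenolic foam = (1/4.13 − 1/4.83)/(4πk) = 0.03509/(4π·0.0212) = 0.1317 K/W
  R_cork board = (1/4.83 − 1/5.51)/(4πk) = 0.02555/(4π·0.0495) = 0.04108 K/W
ΣR = 1.958×10^-6 + 0.05506 + 0.1317 + 0.04108 = 0.2278 K/W
Q = ΔT/ΣR = (121 K − 296.7 K)/0.2278 = -771 W
(Negative Q ⇒ heat flows inward; heat gain = 771 W.)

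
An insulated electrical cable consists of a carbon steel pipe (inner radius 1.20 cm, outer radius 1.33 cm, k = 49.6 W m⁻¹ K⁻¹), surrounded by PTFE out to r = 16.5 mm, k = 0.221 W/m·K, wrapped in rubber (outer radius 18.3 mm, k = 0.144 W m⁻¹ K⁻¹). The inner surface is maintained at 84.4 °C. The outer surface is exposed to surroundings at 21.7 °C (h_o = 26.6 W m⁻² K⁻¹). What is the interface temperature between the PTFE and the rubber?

T = 68.1 °C

Treat each layer as a resistance in series:
  R'_carbon steel = ln(0.0133/0.0120)/(2πk) = 0.1029/(2π·49.6) = 3.300×10^-4 m·K/W
  R'_PTFE = ln(0.0165/0.0133)/(2πk) = 0.2156/(2π·0.221) = 0.1553 m·K/W
  R'_rubber = ln(0.0183/0.0165)/(2πk) = 0.1035/(2π·0.144) = 0.1144 m·K/W
  R'_conv,out = 1/(2πr h) = 1/(2π·0.0183·26.6) = 0.3270 m·K/W
ΣR = 3.300×10^-4 + 0.1553 + 0.1144 + 0.3270 = 0.5970 m·K/W
Q' = ΔT/ΣR = (84.4 °C − 21.7 °C)/0.5970 = 105.0 W/m
From the inner boundary to the PTFE/rubber interface, ΣR_partial = 0.1556 m·K/W.
T_interface = T_in − Q'·ΣR_partial = 84.4 °C − (105.0)(0.1556) = 68.1 °C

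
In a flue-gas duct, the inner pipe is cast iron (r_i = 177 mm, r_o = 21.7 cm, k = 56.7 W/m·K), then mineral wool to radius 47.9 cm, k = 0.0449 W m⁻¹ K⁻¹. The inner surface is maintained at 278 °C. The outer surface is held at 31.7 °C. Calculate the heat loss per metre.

Resistance network (inner→outer):
  R'_cast iron = ln(0.217/0.177)/(2πk) = 0.2037/(2π·56.7) = 5.719×10^-4 m·K/W
  R'_mineral wool = ln(0.479/0.217)/(2πk) = 0.7918/(2π·0.0449) = 2.807 m·K/W
ΣR = 5.719×10^-4 + 2.807 = 2.808 m·K/W
Q' = ΔT/ΣR = (278 °C − 31.7 °C)/2.808 = 87.7 W/m

Q' = 87.7 W/m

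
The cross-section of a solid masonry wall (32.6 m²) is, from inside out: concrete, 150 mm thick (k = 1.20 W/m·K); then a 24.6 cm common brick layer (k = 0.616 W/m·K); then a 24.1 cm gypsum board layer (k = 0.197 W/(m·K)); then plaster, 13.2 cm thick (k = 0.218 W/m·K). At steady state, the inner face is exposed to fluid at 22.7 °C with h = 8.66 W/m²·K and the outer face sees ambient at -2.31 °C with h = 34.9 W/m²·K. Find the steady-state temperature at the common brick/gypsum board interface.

T = 16.3 °C

Treat each layer as a resistance in series:
  R_conv,in = 1/(hA) = 1/(8.66·32.6) = 0.003542 K/W
  R_concrete = L/(kA) = 0.150/(1.20·32.6) = 0.003834 K/W
  R_common brick = L/(kA) = 0.246/(0.616·32.6) = 0.01225 K/W
  R_gypsum board = L/(kA) = 0.241/(0.197·32.6) = 0.03753 K/W
  R_plaster = L/(kA) = 0.132/(0.218·32.6) = 0.01857 K/W
  R_conv,out = 1/(hA) = 1/(34.9·32.6) = 8.789×10^-4 K/W
ΣR = 0.003542 + 0.003834 + 0.01225 + 0.03753 + 0.01857 + 8.789×10^-4 = 0.07660 K/W
Q = ΔT/ΣR = (22.7 °C − -2.31 °C)/0.07660 = 326.5 W
From the inner boundary to the common brick/gypsum board interface, ΣR_partial = 0.01963 K/W.
T_interface = T_in − Q·ΣR_partial = 22.7 °C − (326.5)(0.01963) = 16.3 °C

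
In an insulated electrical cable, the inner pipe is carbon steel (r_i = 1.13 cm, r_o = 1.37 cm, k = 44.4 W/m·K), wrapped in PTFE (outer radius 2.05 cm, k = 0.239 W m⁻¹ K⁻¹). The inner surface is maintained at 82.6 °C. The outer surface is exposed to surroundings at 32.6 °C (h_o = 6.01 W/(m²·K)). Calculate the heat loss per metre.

Q' = 32.0 W/m

Treat each layer as a resistance in series:
  R'_carbon steel = ln(0.0137/0.0113)/(2πk) = 0.1926/(2π·44.4) = 6.904×10^-4 m·K/W
  R'_PTFE = ln(0.0205/0.0137)/(2πk) = 0.4030/(2π·0.239) = 0.2684 m·K/W
  R'_conv,out = 1/(2πr h) = 1/(2π·0.0205·6.01) = 1.292 m·K/W
ΣR = 6.904×10^-4 + 0.2684 + 1.292 = 1.561 m·K/W
Q' = ΔT/ΣR = (82.6 °C − 32.6 °C)/1.561 = 32.0 W/m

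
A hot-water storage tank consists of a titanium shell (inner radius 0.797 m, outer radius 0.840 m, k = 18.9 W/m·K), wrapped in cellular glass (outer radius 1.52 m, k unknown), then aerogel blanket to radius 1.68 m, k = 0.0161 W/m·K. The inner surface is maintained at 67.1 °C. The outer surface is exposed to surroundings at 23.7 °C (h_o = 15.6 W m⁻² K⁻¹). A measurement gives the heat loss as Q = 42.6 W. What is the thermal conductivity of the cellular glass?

ΣR = ΔT/Q = |67.1 − 23.7|/42.6 = 1.019 K/W
Known resistances:
  R_titanium = (1/0.797 − 1/0.840)/(4πk) = 0.06423/(4π·18.9) = 2.704×10^-4 K/W
  R_aerogel blanket = (1/1.52 − 1/1.68)/(4πk) = 0.06266/(4π·0.0161) = 0.3097 K/W
  R_conv,out = 1/(4πr²h) = 1/(4π·1.68²·15.6) = 0.001807 K/W
R_cellular glass = ΣR − ΣR_known = 1.019 − 0.3118 = 0.7072 K/W
(1/r₁−1/r₂)/(4πk) = 0.7072 ⇒ k = 0.5326/(4π·0.7072) = 0.0599 W/m·K

k = 0.0599 W/m·K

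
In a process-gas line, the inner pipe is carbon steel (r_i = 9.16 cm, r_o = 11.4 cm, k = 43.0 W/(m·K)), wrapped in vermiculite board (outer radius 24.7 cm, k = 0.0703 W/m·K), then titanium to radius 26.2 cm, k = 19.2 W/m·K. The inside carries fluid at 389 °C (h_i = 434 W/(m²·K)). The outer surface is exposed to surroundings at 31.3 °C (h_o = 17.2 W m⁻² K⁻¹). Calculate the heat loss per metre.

Treat each layer as a resistance in series:
  R'_conv,in = 1/(2πr h) = 1/(2π·0.0916·434) = 0.004003 m·K/W
  R'_carbon steel = ln(0.114/0.0916)/(2πk) = 0.2188/(2π·43.0) = 8.097×10^-4 m·K/W
  R'_vermiculite board = ln(0.247/0.114)/(2πk) = 0.7732/(2π·0.0703) = 1.750 m·K/W
  R'_titanium = ln(0.262/0.247)/(2πk) = 0.05896/(2π·19.2) = 4.887×10^-4 m·K/W
  R'_conv,out = 1/(2πr h) = 1/(2π·0.262·17.2) = 0.03532 m·K/W
ΣR = 0.004003 + 8.097×10^-4 + 1.750 + 4.887×10^-4 + 0.03532 = 1.791 m·K/W
Q' = ΔT/ΣR = (389 °C − 31.3 °C)/1.791 = 200 W/m

Q' = 200 W/m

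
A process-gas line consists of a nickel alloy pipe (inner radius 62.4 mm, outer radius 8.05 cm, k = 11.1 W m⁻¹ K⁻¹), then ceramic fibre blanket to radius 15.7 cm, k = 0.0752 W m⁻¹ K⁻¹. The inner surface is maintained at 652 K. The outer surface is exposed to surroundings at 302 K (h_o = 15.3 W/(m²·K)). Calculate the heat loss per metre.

Resistance network (inner→outer):
  R'_nickel alloy = ln(0.0805/0.0624)/(2πk) = 0.2547/(2π·11.1) = 0.003652 m·K/W
  R'_ceramic fibre blanket = ln(0.157/0.0805)/(2πk) = 0.6680/(2π·0.0752) = 1.414 m·K/W
  R'_conv,out = 1/(2πr h) = 1/(2π·0.157·15.3) = 0.06626 m·K/W
ΣR = 0.003652 + 1.414 + 0.06626 = 1.484 m·K/W
Q' = ΔT/ΣR = (652 K − 302 K)/1.484 = 236 W/m

Q' = 236 W/m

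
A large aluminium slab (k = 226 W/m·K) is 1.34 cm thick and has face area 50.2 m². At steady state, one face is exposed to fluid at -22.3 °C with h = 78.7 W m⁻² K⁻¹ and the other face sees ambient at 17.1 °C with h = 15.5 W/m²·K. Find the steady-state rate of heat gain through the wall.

Q = 25.6 kW

Resistance network (inner→outer):
  R_conv,in = 1/(hA) = 1/(78.7·50.2) = 2.531×10^-4 K/W
  R_aluminium = L/(kA) = 0.0134/(226·50.2) = 1.181×10^-6 K/W
  R_conv,out = 1/(hA) = 1/(15.5·50.2) = 0.001285 K/W
ΣR = 2.531×10^-4 + 1.181×10^-6 + 0.001285 = 0.001539 K/W
Q = ΔT/ΣR = (-22.3 °C − 17.1 °C)/0.001539 = -25600 W
(Negative Q ⇒ heat flows inward; heat gain = 25600 W.)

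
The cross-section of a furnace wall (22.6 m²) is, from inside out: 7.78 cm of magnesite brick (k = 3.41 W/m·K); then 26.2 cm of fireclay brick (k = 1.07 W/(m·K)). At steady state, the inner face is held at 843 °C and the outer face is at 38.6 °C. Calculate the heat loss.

Series thermal resistances, inner to outer:
  R_magnesite brick = L/(kA) = 0.0778/(3.41·22.6) = 0.001010 K/W
  R_fireclay brick = L/(kA) = 0.262/(1.07·22.6) = 0.01083 K/W
ΣR = 0.001010 + 0.01083 = 0.01184 K/W
Q = ΔT/ΣR = (843 °C − 38.6 °C)/0.01184 = 67900 W

Q = 67.9 kW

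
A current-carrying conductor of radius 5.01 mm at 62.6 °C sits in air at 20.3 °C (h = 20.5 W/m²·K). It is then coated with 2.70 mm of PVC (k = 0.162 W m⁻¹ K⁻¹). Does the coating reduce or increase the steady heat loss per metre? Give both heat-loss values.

increases: 27.3 → 29.6 W/m

Critical radius for a cylinder: r_cr = k/h = 0.00790 m = 0.790 cm.
Outer radius after coating: r₂ = 0.00501 + 0.00270 = 0.00771 m.
Since r₁ < r_cr and r₂ ≤ r_cr, the coating moves toward the maximum at r_cr — heat loss rises.
Bare: R = 1/(2πr₁h) = 1.550 m·K/W; Q = 42.3/1.550 = 27.3 W/m.
Coated: R = R_cond + R_conv = 1.430 m·K/W; Q = 42.3/1.430 = 29.6 W/m.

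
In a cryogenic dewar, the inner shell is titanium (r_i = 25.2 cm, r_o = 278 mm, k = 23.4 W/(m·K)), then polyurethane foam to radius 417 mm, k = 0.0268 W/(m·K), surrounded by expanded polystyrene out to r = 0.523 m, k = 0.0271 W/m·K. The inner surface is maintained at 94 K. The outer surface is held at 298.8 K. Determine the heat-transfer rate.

Resistance network (inner→outer):
  R_titanium = (1/0.252 − 1/0.278)/(4πk) = 0.3711/(4π·23.4) = 0.001262 K/W
  R_polyurethane foam = (1/0.278 − 1/0.417)/(4πk) = 1.199/(4π·0.0268) = 3.560 K/W
  R_expanded polystyrene = (1/0.417 − 1/0.523)/(4πk) = 0.4860/(4π·0.0271) = 1.427 K/W
ΣR = 0.001262 + 3.560 + 1.427 = 4.988 K/W
Q = ΔT/ΣR = (94 K − 298.8 K)/4.988 = -41.1 W
(Negative Q ⇒ heat flows inward; heat gain = 41.1 W.)

Q = 41.1 W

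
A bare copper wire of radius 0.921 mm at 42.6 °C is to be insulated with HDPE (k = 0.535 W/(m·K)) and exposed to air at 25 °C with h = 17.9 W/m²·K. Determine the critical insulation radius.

For a cylinder, r_cr = k_ins/h = 0.535/17.9 = 0.0299 m = 2.99 cm

r_cr = 2.99 cm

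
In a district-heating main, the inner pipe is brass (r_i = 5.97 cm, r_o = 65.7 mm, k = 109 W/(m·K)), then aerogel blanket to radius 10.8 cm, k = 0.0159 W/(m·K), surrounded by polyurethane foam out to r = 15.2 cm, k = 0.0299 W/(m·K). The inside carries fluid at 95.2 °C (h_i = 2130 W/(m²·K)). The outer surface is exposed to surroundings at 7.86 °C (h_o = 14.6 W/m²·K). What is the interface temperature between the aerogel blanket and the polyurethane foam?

T = 31.9 °C

Treat each layer as a resistance in series:
  R'_conv,in = 1/(2πr h) = 1/(2π·0.0597·2130) = 0.001252 m·K/W
  R'_brass = ln(0.0657/0.0597)/(2πk) = 0.09577/(2π·109) = 1.398×10^-4 m·K/W
  R'_aerogel blanket = ln(0.108/0.0657)/(2πk) = 0.4970/(2π·0.0159) = 4.975 m·K/W
  R'_polyurethane foam = ln(0.152/0.108)/(2πk) = 0.3417/(2π·0.0299) = 1.819 m·K/W
  R'_conv,out = 1/(2πr h) = 1/(2π·0.152·14.6) = 0.07172 m·K/W
ΣR = 0.001252 + 1.398×10^-4 + 4.975 + 1.819 + 0.07172 = 6.867 m·K/W
Q' = ΔT/ΣR = (95.2 °C − 7.86 °C)/6.867 = 12.72 W/m
From the inner boundary to the aerogel blanket/polyurethane foam interface, ΣR_partial = 4.976 m·K/W.
T_interface = T_in − Q'·ΣR_partial = 95.2 °C − (12.72)(4.976) = 31.9 °C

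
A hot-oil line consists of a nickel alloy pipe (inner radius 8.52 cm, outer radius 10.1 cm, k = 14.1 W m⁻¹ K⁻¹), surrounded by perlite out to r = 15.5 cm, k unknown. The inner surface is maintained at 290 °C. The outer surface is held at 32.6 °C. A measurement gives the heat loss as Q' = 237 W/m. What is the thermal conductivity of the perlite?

ΣR = ΔT/Q' = |290 − 32.6|/237 = 1.086 m·K/W
Known resistances:
  R'_nickel alloy = ln(0.101/0.0852)/(2πk) = 0.1701/(2π·14.1) = 0.001920 m·K/W
R_perlite = ΣR − ΣR_known = 1.086 − 0.001920 = 1.084 m·K/W
ln(r₂/r₁)/(2πk) = 1.084 ⇒ k = 0.4283/(2π·1.084) = 0.0629 W/m·K

k = 0.0629 W/m·K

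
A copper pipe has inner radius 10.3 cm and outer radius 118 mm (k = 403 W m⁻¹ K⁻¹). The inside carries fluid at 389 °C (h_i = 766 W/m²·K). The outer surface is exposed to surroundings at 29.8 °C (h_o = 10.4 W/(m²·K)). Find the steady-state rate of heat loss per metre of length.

Q' = 2730 W/m

Resistance network (inner→outer):
  R'_conv,in = 1/(2πr h) = 1/(2π·0.103·766) = 0.002017 m·K/W
  R'_copper = ln(0.118/0.103)/(2πk) = 0.1360/(2π·403) = 5.369×10^-5 m·K/W
  R'_conv,out = 1/(2πr h) = 1/(2π·0.118·10.4) = 0.1297 m·K/W
ΣR = 0.002017 + 5.369×10^-5 + 0.1297 = 0.1318 m·K/W
Q' = ΔT/ΣR = (389 °C − 29.8 °C)/0.1318 = 2730 W/m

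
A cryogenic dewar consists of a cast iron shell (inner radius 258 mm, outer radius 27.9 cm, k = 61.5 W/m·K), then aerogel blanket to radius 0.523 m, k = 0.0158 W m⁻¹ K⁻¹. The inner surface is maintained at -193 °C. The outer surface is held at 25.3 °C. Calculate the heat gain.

Q = 25.9 W

Series thermal resistances, inner to outer:
  R_cast iron = (1/0.258 − 1/0.279)/(4πk) = 0.2917/(4π·61.5) = 3.775×10^-4 K/W
  R_aerogel blanket = (1/0.279 − 1/0.523)/(4πk) = 1.672/(4π·0.0158) = 8.422 K/W
ΣR = 3.775×10^-4 + 8.422 = 8.422 K/W
Q = ΔT/ΣR = (-193 °C − 25.3 °C)/8.422 = -25.9 W
(Negative Q ⇒ heat flows inward; heat gain = 25.9 W.)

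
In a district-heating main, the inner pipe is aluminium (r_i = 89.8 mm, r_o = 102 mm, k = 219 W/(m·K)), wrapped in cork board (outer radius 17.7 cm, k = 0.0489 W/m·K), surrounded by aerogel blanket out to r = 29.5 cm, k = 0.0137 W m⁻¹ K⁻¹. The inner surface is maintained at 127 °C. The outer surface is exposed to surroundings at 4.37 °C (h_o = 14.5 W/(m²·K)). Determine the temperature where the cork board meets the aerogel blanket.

Resistance network (inner→outer):
  R'_aluminium = ln(0.102/0.0898)/(2πk) = 0.1274/(2π·219) = 9.258×10^-5 m·K/W
  R'_cork board = ln(0.177/0.102)/(2πk) = 0.5512/(2π·0.0489) = 1.794 m·K/W
  R'_aerogel blanket = ln(0.295/0.177)/(2πk) = 0.5108/(2π·0.0137) = 5.934 m·K/W
  R'_conv,out = 1/(2πr h) = 1/(2π·0.295·14.5) = 0.03721 m·K/W
ΣR = 9.258×10^-5 + 1.794 + 5.934 + 0.03721 = 7.765 m·K/W
Q' = ΔT/ΣR = (127 °C − 4.37 °C)/7.765 = 15.79 W/m
From the inner boundary to the cork board/aerogel blanket interface, ΣR_partial = 1.794 m·K/W.
T_interface = T_in − Q'·ΣR_partial = 127 °C − (15.79)(1.794) = 98.7 °C

T = 98.7 °C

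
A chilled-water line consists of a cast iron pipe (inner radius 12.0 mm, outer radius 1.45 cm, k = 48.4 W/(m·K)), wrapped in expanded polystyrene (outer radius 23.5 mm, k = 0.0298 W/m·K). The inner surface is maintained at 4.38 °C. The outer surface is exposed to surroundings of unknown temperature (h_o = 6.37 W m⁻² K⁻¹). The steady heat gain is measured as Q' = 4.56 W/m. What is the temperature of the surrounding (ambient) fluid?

Series resistances:
  R'_cast iron = ln(0.0145/0.0120)/(2πk) = 0.1892/(2π·48.4) = 6.223×10^-4 m·K/W
  R'_expanded polystyrene = ln(0.0235/0.0145)/(2πk) = 0.4829/(2π·0.0298) = 2.579 m·K/W
  R'_conv,out = 1/(2πr h) = 1/(2π·0.0235·6.37) = 1.063 m·K/W
ΣR = 3.643 m·K/W
ΔT = Q'·ΣR = 4.56 × 3.643 = 16.61 K
Heat flows inward, so T_out = T_in + ΔT = 4.38 + 16.61 = 21.0 °C

T_out = 21.0 °C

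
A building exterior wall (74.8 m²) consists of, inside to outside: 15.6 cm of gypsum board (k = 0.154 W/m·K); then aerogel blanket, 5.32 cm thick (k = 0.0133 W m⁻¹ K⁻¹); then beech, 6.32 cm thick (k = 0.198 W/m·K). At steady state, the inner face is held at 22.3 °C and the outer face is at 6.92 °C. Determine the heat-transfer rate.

Q = 216 W

Resistance network (inner→outer):
  R_gypsum board = L/(kA) = 0.156/(0.154·74.8) = 0.01354 K/W
  R_aerogel blanket = L/(kA) = 0.0532/(0.0133·74.8) = 0.05348 K/W
  R_beech = L/(kA) = 0.0632/(0.198·74.8) = 0.004267 K/W
ΣR = 0.01354 + 0.05348 + 0.004267 = 0.07129 K/W
Q = ΔT/ΣR = (22.3 °C − 6.92 °C)/0.07129 = 216 W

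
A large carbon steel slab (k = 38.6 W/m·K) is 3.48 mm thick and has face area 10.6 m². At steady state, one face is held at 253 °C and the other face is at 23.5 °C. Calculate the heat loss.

Q = 27000 kW

Q = kA·ΔT/L = 38.6 × 10.6 × |253 °C − 23.5 °C| / 0.00348 = 2.70×10^7 W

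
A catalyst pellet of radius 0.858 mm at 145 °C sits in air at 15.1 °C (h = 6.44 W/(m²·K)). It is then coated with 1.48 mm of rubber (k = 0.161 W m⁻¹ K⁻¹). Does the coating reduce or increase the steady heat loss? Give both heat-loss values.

Critical radius for a sphere: r_cr = 2k/h = 0.0500 m = 5.00 cm.
Outer radius after coating: r₂ = 8.58×10^-4 + 0.00148 = 0.002338 m.
Since r₁ < r_cr and r₂ ≤ r_cr, the coating moves toward the maximum at r_cr — heat loss rises.
Bare: R = 1/(4πr₁²h) = 16790 K/W; Q = 129.9/16790 = 0.00774 W.
Coated: R = R_cond + R_conv = 2625 K/W; Q = 129.9/2625 = 0.0495 W.

increases: 0.00774 → 0.0495 W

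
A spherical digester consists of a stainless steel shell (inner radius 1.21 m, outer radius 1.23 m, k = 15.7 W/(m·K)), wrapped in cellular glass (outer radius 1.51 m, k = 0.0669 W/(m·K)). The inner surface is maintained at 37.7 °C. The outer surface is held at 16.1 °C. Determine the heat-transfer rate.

Resistance network (inner→outer):
  R_stainless steel = (1/1.21 − 1/1.23)/(4πk) = 0.01344/(4π·15.7) = 6.811×10^-5 K/W
  R_cellular glass = (1/1.23 − 1/1.51)/(4πk) = 0.1508/(4π·0.0669) = 0.1793 K/W
ΣR = 6.811×10^-5 + 0.1793 = 0.1794 K/W
Q = ΔT/ΣR = (37.7 °C − 16.1 °C)/0.1794 = 120 W

Q = 120 W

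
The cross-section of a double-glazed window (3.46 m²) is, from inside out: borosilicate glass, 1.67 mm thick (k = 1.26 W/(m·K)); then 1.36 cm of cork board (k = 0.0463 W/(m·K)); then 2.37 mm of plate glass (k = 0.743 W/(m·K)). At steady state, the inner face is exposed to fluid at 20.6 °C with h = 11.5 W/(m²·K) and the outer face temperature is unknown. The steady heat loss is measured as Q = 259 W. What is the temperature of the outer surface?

Sum the resistances:
  R_conv,in = 1/(hA) = 1/(11.5·3.46) = 0.02513 K/W
  R_borosilicate glass = L/(kA) = 0.00167/(1.26·3.46) = 3.831×10^-4 K/W
  R_cork board = L/(kA) = 0.0136/(0.0463·3.46) = 0.08489 K/W
  R_plate glass = L/(kA) = 0.00237/(0.743·3.46) = 9.219×10^-4 K/W
ΣR = 0.1113 K/W
ΔT = Q·ΣR = 259 × 0.1113 = 28.83 K
Heat flows outward, so T_out = T_in − ΔT = 20.6 − 28.83 = -8.23 °C

T_out = -8.23 °C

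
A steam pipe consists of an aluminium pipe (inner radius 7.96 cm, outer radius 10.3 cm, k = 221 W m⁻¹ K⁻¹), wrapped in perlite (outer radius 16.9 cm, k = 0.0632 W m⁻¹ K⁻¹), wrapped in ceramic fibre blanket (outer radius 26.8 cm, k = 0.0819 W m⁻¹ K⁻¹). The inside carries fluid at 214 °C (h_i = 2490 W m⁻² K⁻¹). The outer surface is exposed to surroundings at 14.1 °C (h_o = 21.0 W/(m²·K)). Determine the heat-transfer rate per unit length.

Series thermal resistances, inner to outer:
  R'_conv,in = 1/(2πr h) = 1/(2π·0.0796·2490) = 8.030×10^-4 m·K/W
  R'_aluminium = ln(0.103/0.0796)/(2πk) = 0.2577/(2π·221) = 1.856×10^-4 m·K/W
  R'_perlite = ln(0.169/0.103)/(2πk) = 0.4952/(2π·0.0632) = 1.247 m·K/W
  R'_ceramic fibre blanket = ln(0.268/0.169)/(2πk) = 0.4611/(2π·0.0819) = 0.8960 m·K/W
  R'_conv,out = 1/(2πr h) = 1/(2π·0.268·21.0) = 0.02828 m·K/W
ΣR = 8.030×10^-4 + 1.856×10^-4 + 1.247 + 0.8960 + 0.02828 = 2.172 m·K/W
Q' = ΔT/ΣR = (214 °C − 14.1 °C)/2.172 = 92.0 W/m

Q' = 92.0 W/m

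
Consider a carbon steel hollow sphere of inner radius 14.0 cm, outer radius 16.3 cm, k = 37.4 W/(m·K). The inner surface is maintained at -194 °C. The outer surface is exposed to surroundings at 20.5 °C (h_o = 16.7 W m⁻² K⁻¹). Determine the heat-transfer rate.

Q = 1180 W

Resistance network (inner→outer):
  R_carbon steel = (1/0.140 − 1/0.163)/(4πk) = 1.008/(4π·37.4) = 0.002145 K/W
  R_conv,out = 1/(4πr²h) = 1/(4π·0.163²·16.7) = 0.1793 K/W
ΣR = 0.002145 + 0.1793 = 0.1814 K/W
Q = ΔT/ΣR = (-194 °C − 20.5 °C)/0.1814 = -1180 W
(Negative Q ⇒ heat flows inward; heat gain = 1180 W.)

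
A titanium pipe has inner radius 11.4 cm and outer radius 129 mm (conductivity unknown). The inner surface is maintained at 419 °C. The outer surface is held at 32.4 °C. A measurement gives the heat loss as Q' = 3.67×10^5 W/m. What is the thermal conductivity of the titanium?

ΣR = ΔT/Q' = |419 − 32.4|/3.67×10^5 = 0.001053 m·K/W
ln(r₂/r₁)/(2πk) = 0.001053 ⇒ k = 0.1236/(2π·0.001053) = 18.7 W/m·K

k = 18.7 W/m·K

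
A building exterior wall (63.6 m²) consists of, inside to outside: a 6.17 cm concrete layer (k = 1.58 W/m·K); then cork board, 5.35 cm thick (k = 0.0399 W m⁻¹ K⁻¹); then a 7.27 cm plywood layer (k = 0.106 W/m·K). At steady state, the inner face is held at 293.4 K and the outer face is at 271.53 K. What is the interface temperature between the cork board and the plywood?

Resistance network (inner→outer):
  R_concrete = L/(kA) = 0.0617/(1.58·63.6) = 6.140×10^-4 K/W
  R_cork board = L/(kA) = 0.0535/(0.0399·63.6) = 0.02108 K/W
  R_plywood = L/(kA) = 0.0727/(0.106·63.6) = 0.01078 K/W
ΣR = 6.140×10^-4 + 0.02108 + 0.01078 = 0.03247 K/W
Q = ΔT/ΣR = (293.4 K − 271.53 K)/0.03247 = 673.5 W
From the inner boundary to the cork board/plywood interface, ΣR_partial = 0.02169 K/W.
T_interface = T_in − Q·ΣR_partial = 293.4 K − (673.5)(0.02169) = 278.79 K

T = 278.79 K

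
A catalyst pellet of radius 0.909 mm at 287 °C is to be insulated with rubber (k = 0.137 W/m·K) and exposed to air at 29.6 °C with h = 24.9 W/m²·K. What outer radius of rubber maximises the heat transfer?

r_cr = 1.10 cm

For a sphere, r_cr = 2k_ins/h = 2·0.137/24.9 = 0.0110 m = 1.10 cm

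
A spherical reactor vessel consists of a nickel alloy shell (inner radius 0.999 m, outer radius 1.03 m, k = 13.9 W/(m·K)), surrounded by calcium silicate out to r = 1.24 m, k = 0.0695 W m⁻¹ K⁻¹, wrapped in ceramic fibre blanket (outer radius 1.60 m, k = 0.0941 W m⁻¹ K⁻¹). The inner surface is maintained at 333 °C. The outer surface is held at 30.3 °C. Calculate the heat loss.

Q = 885 W

Treat each layer as a resistance in series:
  R_nickel alloy = (1/0.999 − 1/1.03)/(4πk) = 0.03013/(4π·13.9) = 1.725×10^-4 K/W
  R_calcium silicate = (1/1.03 − 1/1.24)/(4πk) = 0.1644/(4π·0.0695) = 0.1883 K/W
  R_ceramic fibre blanket = (1/1.24 − 1/1.60)/(4πk) = 0.1815/(4π·0.0941) = 0.1534 K/W
ΣR = 1.725×10^-4 + 0.1883 + 0.1534 = 0.3419 K/W
Q = ΔT/ΣR = (333 °C − 30.3 °C)/0.3419 = 885 W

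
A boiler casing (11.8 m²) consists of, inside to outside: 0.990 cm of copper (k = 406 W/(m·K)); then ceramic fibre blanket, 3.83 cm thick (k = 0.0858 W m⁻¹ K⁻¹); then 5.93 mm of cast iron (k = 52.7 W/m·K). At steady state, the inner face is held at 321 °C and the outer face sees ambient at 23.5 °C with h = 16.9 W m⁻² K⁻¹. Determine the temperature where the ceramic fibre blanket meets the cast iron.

T = 58.4 °C

Resistance network (inner→outer):
  R_copper = L/(kA) = 0.00990/(406·11.8) = 2.066×10^-6 K/W
  R_ceramic fibre blanket = L/(kA) = 0.0383/(0.0858·11.8) = 0.03783 K/W
  R_cast iron = L/(kA) = 0.00593/(52.7·11.8) = 9.536×10^-6 K/W
  R_conv,out = 1/(hA) = 1/(16.9·11.8) = 0.005015 K/W
ΣR = 2.066×10^-6 + 0.03783 + 9.536×10^-6 + 0.005015 = 0.04286 K/W
Q = ΔT/ΣR = (321 °C − 23.5 °C)/0.04286 = 6941 W
From the inner boundary to the ceramic fibre blanket/cast iron interface, ΣR_partial = 0.03783 K/W.
T_interface = T_in − Q·ΣR_partial = 321 °C − (6941)(0.03783) = 58.4 °C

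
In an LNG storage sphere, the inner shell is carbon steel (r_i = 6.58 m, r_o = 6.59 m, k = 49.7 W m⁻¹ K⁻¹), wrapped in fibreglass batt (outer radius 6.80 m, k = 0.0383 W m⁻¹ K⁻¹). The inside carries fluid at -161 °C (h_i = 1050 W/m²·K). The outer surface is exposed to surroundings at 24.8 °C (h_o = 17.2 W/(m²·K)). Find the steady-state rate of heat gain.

Series thermal resistances, inner to outer:
  R_conv,in = 1/(4πr²h) = 1/(4π·6.58²·1050) = 1.750×10^-6 K/W
  R_carbon steel = (1/6.58 − 1/6.59)/(4πk) = 2.306×10^-4/(4π·49.7) = 3.693×10^-7 K/W
  R_fibreglass batt = (1/6.59 − 1/6.80)/(4πk) = 0.004686/(4π·0.0383) = 0.009737 K/W
  R_conv,out = 1/(4πr²h) = 1/(4π·6.80²·17.2) = 1.001×10^-4 K/W
ΣR = 1.750×10^-6 + 3.693×10^-7 + 0.009737 + 1.001×10^-4 = 0.009839 K/W
Q = ΔT/ΣR = (-161 °C − 24.8 °C)/0.009839 = -18900 W
(Negative Q ⇒ heat flows inward; heat gain = 18900 W.)

Q = 18.9 kW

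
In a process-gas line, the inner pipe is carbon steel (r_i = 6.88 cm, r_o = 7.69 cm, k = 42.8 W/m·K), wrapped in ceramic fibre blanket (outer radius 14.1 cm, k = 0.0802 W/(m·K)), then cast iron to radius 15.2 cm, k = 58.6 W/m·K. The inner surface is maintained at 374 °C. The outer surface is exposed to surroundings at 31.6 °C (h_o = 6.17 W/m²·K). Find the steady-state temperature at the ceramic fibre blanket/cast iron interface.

Treat each layer as a resistance in series:
  R'_carbon steel = ln(0.0769/0.0688)/(2πk) = 0.1113/(2π·42.8) = 4.139×10^-4 m·K/W
  R'_ceramic fibre blanket = ln(0.141/0.0769)/(2πk) = 0.6063/(2π·0.0802) = 1.203 m·K/W
  R'_cast iron = ln(0.152/0.141)/(2πk) = 0.07512/(2π·58.6) = 2.040×10^-4 m·K/W
  R'_conv,out = 1/(2πr h) = 1/(2π·0.152·6.17) = 0.1697 m·K/W
ΣR = 4.139×10^-4 + 1.203 + 2.040×10^-4 + 0.1697 = 1.373 m·K/W
Q' = ΔT/ΣR = (374 °C − 31.6 °C)/1.373 = 249.4 W/m
From the inner boundary to the ceramic fibre blanket/cast iron interface, ΣR_partial = 1.203 m·K/W.
T_interface = T_in − Q'·ΣR_partial = 374 °C − (249.4)(1.203) = 74.0 °C

T = 74.0 °C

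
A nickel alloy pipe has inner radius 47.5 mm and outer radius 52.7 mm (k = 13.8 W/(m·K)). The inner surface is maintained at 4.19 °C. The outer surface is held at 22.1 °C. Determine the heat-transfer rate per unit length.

Q' = 2πk·ΔT/ln(r₂/r₁) = 2π × 13.8 × 17.91 / ln(0.0527/0.0475) = 14900 W/m

Q' = 14.9 kW/m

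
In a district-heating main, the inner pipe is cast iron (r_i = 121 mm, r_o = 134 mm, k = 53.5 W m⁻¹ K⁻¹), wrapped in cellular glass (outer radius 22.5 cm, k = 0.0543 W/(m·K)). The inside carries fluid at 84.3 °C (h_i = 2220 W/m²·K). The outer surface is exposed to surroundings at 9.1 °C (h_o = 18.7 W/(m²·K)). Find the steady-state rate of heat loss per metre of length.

Q' = 48.3 W/m

Treat each layer as a resistance in series:
  R'_conv,in = 1/(2πr h) = 1/(2π·0.121·2220) = 5.925×10^-4 m·K/W
  R'_cast iron = ln(0.134/0.121)/(2πk) = 0.1020/(2π·53.5) = 3.036×10^-4 m·K/W
  R'_cellular glass = ln(0.225/0.134)/(2πk) = 0.5183/(2π·0.0543) = 1.519 m·K/W
  R'_conv,out = 1/(2πr h) = 1/(2π·0.225·18.7) = 0.03783 m·K/W
ΣR = 5.925×10^-4 + 3.036×10^-4 + 1.519 + 0.03783 = 1.558 m·K/W
Q' = ΔT/ΣR = (84.3 °C − 9.1 °C)/1.558 = 48.3 W/m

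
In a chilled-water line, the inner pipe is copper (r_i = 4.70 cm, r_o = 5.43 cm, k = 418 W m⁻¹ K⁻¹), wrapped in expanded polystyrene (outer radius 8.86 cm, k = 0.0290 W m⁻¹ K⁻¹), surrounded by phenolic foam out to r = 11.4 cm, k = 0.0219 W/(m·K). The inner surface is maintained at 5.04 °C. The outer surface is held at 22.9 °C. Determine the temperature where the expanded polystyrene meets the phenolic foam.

Treat each layer as a resistance in series:
  R'_copper = ln(0.0543/0.0470)/(2πk) = 0.1444/(2π·418) = 5.497×10^-5 m·K/W
  R'_expanded polystyrene = ln(0.0886/0.0543)/(2πk) = 0.4896/(2π·0.0290) = 2.687 m·K/W
  R'_phenolic foam = ln(0.114/0.0886)/(2πk) = 0.2521/(2π·0.0219) = 1.832 m·K/W
ΣR = 5.497×10^-5 + 2.687 + 1.832 = 4.519 m·K/W
Q' = ΔT/ΣR = (5.04 °C − 22.9 °C)/4.519 = -3.952 W/m
From the inner boundary to the expanded polystyrene/phenolic foam interface, ΣR_partial = 2.687 m·K/W.
T_interface = T_in − Q'·ΣR_partial = 5.04 °C − (-3.952)(2.687) = 15.7 °C

T = 15.7 °C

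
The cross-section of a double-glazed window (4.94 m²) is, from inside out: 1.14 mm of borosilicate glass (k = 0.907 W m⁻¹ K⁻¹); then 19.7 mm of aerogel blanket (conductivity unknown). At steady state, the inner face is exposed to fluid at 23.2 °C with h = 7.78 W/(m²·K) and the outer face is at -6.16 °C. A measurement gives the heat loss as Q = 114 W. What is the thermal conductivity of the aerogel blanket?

k = 0.0172 W/m·K

ΣR = ΔT/Q = |23.2 − -6.16|/114 = 0.2575 K/W
Known resistances:
  R_conv,in = 1/(hA) = 1/(7.78·4.94) = 0.02602 K/W
  R_borosilicate glass = L/(kA) = 0.00114/(0.907·4.94) = 2.544×10^-4 K/W
R_aerogel blanket = ΣR − ΣR_known = 0.2575 − 0.02627 = 0.2312 K/W
L/(kA) = 0.2312 ⇒ k = 0.0197/(0.2312·4.94) = 0.0172 W/m·K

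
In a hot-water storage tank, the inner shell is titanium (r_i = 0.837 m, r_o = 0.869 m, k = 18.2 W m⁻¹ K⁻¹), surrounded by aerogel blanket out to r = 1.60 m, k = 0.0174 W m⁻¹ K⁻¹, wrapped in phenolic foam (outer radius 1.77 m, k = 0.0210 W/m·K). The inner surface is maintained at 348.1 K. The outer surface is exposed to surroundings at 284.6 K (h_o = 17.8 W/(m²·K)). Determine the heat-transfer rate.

Q = 24.1 W

Resistance network (inner→outer):
  R_titanium = (1/0.837 − 1/0.869)/(4πk) = 0.04400/(4π·18.2) = 1.924×10^-4 K/W
  R_aerogel blanket = (1/0.869 − 1/1.60)/(4πk) = 0.5257/(4π·0.0174) = 2.404 K/W
  R_phenolic foam = (1/1.60 − 1/1.77)/(4πk) = 0.06003/(4π·0.0210) = 0.2275 K/W
  R_conv,out = 1/(4πr²h) = 1/(4π·1.77²·17.8) = 0.001427 K/W
ΣR = 1.924×10^-4 + 2.404 + 0.2275 + 0.001427 = 2.633 K/W
Q = ΔT/ΣR = (348.1 K − 284.6 K)/2.633 = 24.1 W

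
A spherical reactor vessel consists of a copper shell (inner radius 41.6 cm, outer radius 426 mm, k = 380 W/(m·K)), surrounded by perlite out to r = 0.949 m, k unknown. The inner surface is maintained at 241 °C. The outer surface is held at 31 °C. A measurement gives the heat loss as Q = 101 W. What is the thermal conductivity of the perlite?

ΣR = ΔT/Q = |241 − 31|/101 = 2.079 K/W
Known resistances:
  R_copper = (1/0.416 − 1/0.426)/(4πk) = 0.05643/(4π·380) = 1.182×10^-5 K/W
R_perlite = ΣR − ΣR_known = 2.079 − 1.182×10^-5 = 2.079 K/W
(1/r₁−1/r₂)/(4πk) = 2.079 ⇒ k = 1.294/(4π·2.079) = 0.0495 W/m·K

k = 0.0495 W/m·K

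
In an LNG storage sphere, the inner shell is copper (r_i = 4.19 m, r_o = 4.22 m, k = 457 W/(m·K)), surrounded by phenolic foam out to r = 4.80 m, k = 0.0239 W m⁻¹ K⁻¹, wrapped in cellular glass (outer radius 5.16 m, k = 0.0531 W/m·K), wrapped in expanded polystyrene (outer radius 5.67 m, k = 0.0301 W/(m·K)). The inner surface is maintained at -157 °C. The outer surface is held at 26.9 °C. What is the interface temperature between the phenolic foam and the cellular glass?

T = -49.6 °C

Resistance network (inner→outer):
  R_copper = (1/4.19 − 1/4.22)/(4πk) = 0.001697/(4π·457) = 2.954×10^-7 K/W
  R_phenolic foam = (1/4.22 − 1/4.80)/(4πk) = 0.02863/(4π·0.0239) = 0.09534 K/W
  R_cellular glass = (1/4.80 − 1/5.16)/(4πk) = 0.01453/(4π·0.0531) = 0.02178 K/W
  R_expanded polystyrene = (1/5.16 − 1/5.67)/(4πk) = 0.01743/(4π·0.0301) = 0.04609 K/W
ΣR = 2.954×10^-7 + 0.09534 + 0.02178 + 0.04609 = 0.1632 K/W
Q = ΔT/ΣR = (-157 °C − 26.9 °C)/0.1632 = -1127 W
From the inner boundary to the phenolic foam/cellular glass interface, ΣR_partial = 0.09534 K/W.
T_interface = T_in − Q·ΣR_partial = -157 °C − (-1127)(0.09534) = -49.6 °C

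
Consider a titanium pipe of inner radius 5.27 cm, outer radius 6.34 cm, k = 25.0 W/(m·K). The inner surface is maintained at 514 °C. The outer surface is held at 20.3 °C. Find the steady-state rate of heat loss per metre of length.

Q' = 4.20×10^5 W/m

Q' = 2πk·ΔT/ln(r₂/r₁) = 2π × 25.0 × 493.7 / ln(0.0634/0.0527) = 4.20×10^5 W/m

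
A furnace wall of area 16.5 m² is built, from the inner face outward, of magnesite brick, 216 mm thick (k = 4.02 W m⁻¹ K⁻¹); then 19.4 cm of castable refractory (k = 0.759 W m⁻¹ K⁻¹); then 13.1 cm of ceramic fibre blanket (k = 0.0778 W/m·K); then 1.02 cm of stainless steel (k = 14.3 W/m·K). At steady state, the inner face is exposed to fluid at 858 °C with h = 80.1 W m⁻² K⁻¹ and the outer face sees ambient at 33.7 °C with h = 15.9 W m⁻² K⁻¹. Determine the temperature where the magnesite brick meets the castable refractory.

T = 832 °C

Treat each layer as a resistance in series:
  R_conv,in = 1/(hA) = 1/(80.1·16.5) = 7.566×10^-4 K/W
  R_magnesite brick = L/(kA) = 0.216/(4.02·16.5) = 0.003256 K/W
  R_castable refractory = L/(kA) = 0.194/(0.759·16.5) = 0.01549 K/W
  R_ceramic fibre blanket = L/(kA) = 0.131/(0.0778·16.5) = 0.1020 K/W
  R_stainless steel = L/(kA) = 0.0102/(14.3·16.5) = 4.323×10^-5 K/W
  R_conv,out = 1/(hA) = 1/(15.9·16.5) = 0.003812 K/W
ΣR = 7.566×10^-4 + 0.003256 + 0.01549 + 0.1020 + 4.323×10^-5 + 0.003812 = 0.1254 K/W
Q = ΔT/ΣR = (858 °C − 33.7 °C)/0.1254 = 6573 W
From the inner boundary to the magnesite brick/castable refractory interface, ΣR_partial = 0.004013 K/W.
T_interface = T_in − Q·ΣR_partial = 858 °C − (6573)(0.004013) = 832 °C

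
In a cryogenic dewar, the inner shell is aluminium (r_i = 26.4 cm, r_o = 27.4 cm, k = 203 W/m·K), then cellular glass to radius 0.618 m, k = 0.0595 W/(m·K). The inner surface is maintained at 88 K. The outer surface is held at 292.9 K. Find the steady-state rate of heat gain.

Q = 75.4 W

Series thermal resistances, inner to outer:
  R_aluminium = (1/0.264 − 1/0.274)/(4πk) = 0.1382/(4π·203) = 5.419×10^-5 K/W
  R_cellular glass = (1/0.274 − 1/0.618)/(4πk) = 2.032/(4π·0.0595) = 2.717 K/W
ΣR = 5.419×10^-5 + 2.717 = 2.717 K/W
Q = ΔT/ΣR = (88 K − 292.9 K)/2.717 = -75.4 W
(Negative Q ⇒ heat flows inward; heat gain = 75.4 W.)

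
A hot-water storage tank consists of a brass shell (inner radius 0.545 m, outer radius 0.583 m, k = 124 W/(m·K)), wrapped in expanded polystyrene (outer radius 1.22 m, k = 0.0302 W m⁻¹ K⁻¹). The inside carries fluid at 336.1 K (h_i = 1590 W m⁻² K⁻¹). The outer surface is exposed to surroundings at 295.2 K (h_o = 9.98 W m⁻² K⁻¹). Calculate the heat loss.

Series thermal resistances, inner to outer:
  R_conv,in = 1/(4πr²h) = 1/(4π·0.545²·1590) = 1.685×10^-4 K/W
  R_brass = (1/0.545 − 1/0.583)/(4πk) = 0.1196/(4π·124) = 7.675×10^-5 K/W
  R_expanded polystyrene = (1/0.583 − 1/1.22)/(4πk) = 0.8956/(4π·0.0302) = 2.360 K/W
  R_conv,out = 1/(4πr²h) = 1/(4π·1.22²·9.98) = 0.005357 K/W
ΣR = 1.685×10^-4 + 7.675×10^-5 + 2.360 + 0.005357 = 2.366 K/W
Q = ΔT/ΣR = (336.1 K − 295.2 K)/2.366 = 17.3 W

Q = 17.3 W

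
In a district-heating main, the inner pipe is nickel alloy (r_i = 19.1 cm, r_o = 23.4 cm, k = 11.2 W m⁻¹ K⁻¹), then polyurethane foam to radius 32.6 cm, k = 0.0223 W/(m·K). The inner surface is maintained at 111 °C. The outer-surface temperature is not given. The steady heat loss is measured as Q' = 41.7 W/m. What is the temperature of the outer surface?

T_out = 12.2 °C

Sum the resistances:
  R'_nickel alloy = ln(0.234/0.191)/(2πk) = 0.2030/(2π·11.2) = 0.002885 m·K/W
  R'_polyurethane foam = ln(0.326/0.234)/(2πk) = 0.3316/(2π·0.0223) = 2.366 m·K/W
ΣR = 2.369 m·K/W
ΔT = Q'·ΣR = 41.7 × 2.369 = 98.79 K
Heat flows outward, so T_out = T_in − ΔT = 111 − 98.79 = 12.2 °C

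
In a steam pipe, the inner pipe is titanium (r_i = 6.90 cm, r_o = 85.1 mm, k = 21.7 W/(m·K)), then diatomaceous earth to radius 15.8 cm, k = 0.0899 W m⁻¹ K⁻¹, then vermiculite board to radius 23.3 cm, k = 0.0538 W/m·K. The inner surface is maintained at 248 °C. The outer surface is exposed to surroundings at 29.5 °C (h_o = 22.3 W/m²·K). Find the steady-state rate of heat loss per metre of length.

Resistance network (inner→outer):
  R'_titanium = ln(0.0851/0.0690)/(2πk) = 0.2097/(2π·21.7) = 0.001538 m·K/W
  R'_diatomaceous earth = ln(0.158/0.0851)/(2πk) = 0.6188/(2π·0.0899) = 1.095 m·K/W
  R'_vermiculite board = ln(0.233/0.158)/(2πk) = 0.3884/(2π·0.0538) = 1.149 m·K/W
  R'_conv,out = 1/(2πr h) = 1/(2π·0.233·22.3) = 0.03063 m·K/W
ΣR = 0.001538 + 1.095 + 1.149 + 0.03063 = 2.276 m·K/W
Q' = ΔT/ΣR = (248 °C − 29.5 °C)/2.276 = 96.0 W/m

Q' = 96.0 W/m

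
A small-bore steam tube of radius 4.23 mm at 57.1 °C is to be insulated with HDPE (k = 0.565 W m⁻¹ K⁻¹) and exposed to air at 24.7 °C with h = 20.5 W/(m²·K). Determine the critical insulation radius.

r_cr = 2.76 cm

For a cylinder, r_cr = k_ins/h = 0.565/20.5 = 0.0276 m = 2.76 cm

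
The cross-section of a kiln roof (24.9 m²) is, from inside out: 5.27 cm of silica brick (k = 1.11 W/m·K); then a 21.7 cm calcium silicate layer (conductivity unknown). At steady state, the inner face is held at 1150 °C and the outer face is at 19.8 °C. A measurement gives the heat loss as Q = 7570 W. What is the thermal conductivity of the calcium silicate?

k = 0.0591 W/m·K

ΣR = ΔT/Q = |1150 − 19.8|/7570 = 0.1493 K/W
Known resistances:
  R_silica brick = L/(kA) = 0.0527/(1.11·24.9) = 0.001907 K/W
R_calcium silicate = ΣR − ΣR_known = 0.1493 − 0.001907 = 0.1474 K/W
L/(kA) = 0.1474 ⇒ k = 0.217/(0.1474·24.9) = 0.0591 W/m·K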